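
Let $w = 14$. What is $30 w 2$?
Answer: $840$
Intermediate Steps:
$30 w 2 = 30 \cdot 14 \cdot 2 = 420 \cdot 2 = 840$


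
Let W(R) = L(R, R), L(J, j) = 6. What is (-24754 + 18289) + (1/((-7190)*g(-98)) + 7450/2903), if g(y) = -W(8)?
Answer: -809325594397/125235420 ≈ -6462.4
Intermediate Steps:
W(R) = 6
g(y) = -6 (g(y) = -1*6 = -6)
(-24754 + 18289) + (1/((-7190)*g(-98)) + 7450/2903) = (-24754 + 18289) + (1/(-7190*(-6)) + 7450/2903) = -6465 + (-1/7190*(-⅙) + 7450*(1/2903)) = -6465 + (1/43140 + 7450/2903) = -6465 + 321395903/125235420 = -809325594397/125235420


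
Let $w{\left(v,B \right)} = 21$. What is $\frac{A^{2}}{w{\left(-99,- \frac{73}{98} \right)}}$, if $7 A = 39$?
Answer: $\frac{507}{343} \approx 1.4781$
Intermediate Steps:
$A = \frac{39}{7}$ ($A = \frac{1}{7} \cdot 39 = \frac{39}{7} \approx 5.5714$)
$\frac{A^{2}}{w{\left(-99,- \frac{73}{98} \right)}} = \frac{\left(\frac{39}{7}\right)^{2}}{21} = \frac{1521}{49} \cdot \frac{1}{21} = \frac{507}{343}$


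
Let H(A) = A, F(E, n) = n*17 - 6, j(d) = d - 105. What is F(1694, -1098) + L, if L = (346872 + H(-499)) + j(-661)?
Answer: 326935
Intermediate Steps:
j(d) = -105 + d
F(E, n) = -6 + 17*n (F(E, n) = 17*n - 6 = -6 + 17*n)
L = 345607 (L = (346872 - 499) + (-105 - 661) = 346373 - 766 = 345607)
F(1694, -1098) + L = (-6 + 17*(-1098)) + 345607 = (-6 - 18666) + 345607 = -18672 + 345607 = 326935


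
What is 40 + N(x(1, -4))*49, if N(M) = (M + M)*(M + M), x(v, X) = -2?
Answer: 824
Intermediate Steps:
N(M) = 4*M**2 (N(M) = (2*M)*(2*M) = 4*M**2)
40 + N(x(1, -4))*49 = 40 + (4*(-2)**2)*49 = 40 + (4*4)*49 = 40 + 16*49 = 40 + 784 = 824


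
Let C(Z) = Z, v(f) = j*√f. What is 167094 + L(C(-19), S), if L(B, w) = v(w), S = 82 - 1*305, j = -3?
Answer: 167094 - 3*I*√223 ≈ 1.6709e+5 - 44.8*I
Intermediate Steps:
v(f) = -3*√f
S = -223 (S = 82 - 305 = -223)
L(B, w) = -3*√w
167094 + L(C(-19), S) = 167094 - 3*I*√223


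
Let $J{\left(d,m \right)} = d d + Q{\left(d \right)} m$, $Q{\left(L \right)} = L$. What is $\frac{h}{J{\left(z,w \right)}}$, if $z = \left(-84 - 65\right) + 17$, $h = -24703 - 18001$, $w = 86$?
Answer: $- \frac{5338}{759} \approx -7.0329$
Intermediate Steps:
$h = -42704$
$z = -132$ ($z = -149 + 17 = -132$)
$J{\left(d,m \right)} = d^{2} + d m$ ($J{\left(d,m \right)} = d d + d m = d^{2} + d m$)
$\frac{h}{J{\left(z,w \right)}} = - \frac{42704}{\left(-132\right) \left(-132 + 86\right)} = - \frac{42704}{\left(-132\right) \left(-46\right)} = - \frac{42704}{6072} = \left(-42704\right) \frac{1}{6072} = - \frac{5338}{759}$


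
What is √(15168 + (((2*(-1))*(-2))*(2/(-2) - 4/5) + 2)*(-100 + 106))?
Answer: 2*√94605/5 ≈ 123.03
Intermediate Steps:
√(15168 + (((2*(-1))*(-2))*(2/(-2) - 4/5) + 2)*(-100 + 106)) = √(15168 + ((-2*(-2))*(2*(-½) - 4*⅕) + 2)*6) = √(15168 + (4*(-1 - ⅘) + 2)*6) = √(15168 + (4*(-9/5) + 2)*6) = √(15168 + (-36/5 + 2)*6) = √(15168 - 26/5*6) = √(15168 - 156/5) = √(75684/5) = 2*√94605/5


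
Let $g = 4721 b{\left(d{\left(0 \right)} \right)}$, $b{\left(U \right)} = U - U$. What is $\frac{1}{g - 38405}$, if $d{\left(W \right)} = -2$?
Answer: $- \frac{1}{38405} \approx -2.6038 \cdot 10^{-5}$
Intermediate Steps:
$b{\left(U \right)} = 0$
$g = 0$ ($g = 4721 \cdot 0 = 0$)
$\frac{1}{g - 38405} = \frac{1}{0 - 38405} = \frac{1}{-38405} = - \frac{1}{38405}$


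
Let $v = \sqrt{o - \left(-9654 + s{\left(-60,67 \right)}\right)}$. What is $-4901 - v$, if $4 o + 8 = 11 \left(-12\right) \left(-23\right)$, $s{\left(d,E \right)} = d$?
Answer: $-4901 - \sqrt{10471} \approx -5003.3$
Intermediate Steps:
$o = 757$ ($o = -2 + \frac{11 \left(-12\right) \left(-23\right)}{4} = -2 + \frac{\left(-132\right) \left(-23\right)}{4} = -2 + \frac{1}{4} \cdot 3036 = -2 + 759 = 757$)
$v = \sqrt{10471}$ ($v = \sqrt{757 + \left(9654 - -60\right)} = \sqrt{757 + \left(9654 + 60\right)} = \sqrt{757 + 9714} = \sqrt{10471} \approx 102.33$)
$-4901 - v = -4901 - \sqrt{10471}$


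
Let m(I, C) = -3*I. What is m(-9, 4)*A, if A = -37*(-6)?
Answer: 5994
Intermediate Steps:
A = 222
m(-9, 4)*A = -3*(-9)*222 = 27*222 = 5994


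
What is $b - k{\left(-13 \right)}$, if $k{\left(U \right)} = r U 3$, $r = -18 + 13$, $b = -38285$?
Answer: $-38480$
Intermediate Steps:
$r = -5$
$k{\left(U \right)} = - 15 U$ ($k{\left(U \right)} = - 5 U 3 = - 5 \cdot 3 U = - 15 U$)
$b - k{\left(-13 \right)} = -38285 - \left(-15\right) \left(-13\right) = -38285 - 195 = -38480$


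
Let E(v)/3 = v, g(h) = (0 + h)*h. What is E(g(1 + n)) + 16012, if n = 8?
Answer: 16255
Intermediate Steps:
g(h) = h² (g(h) = h*h = h²)
E(v) = 3*v
E(g(1 + n)) + 16012 = 3*(1 + 8)² + 16012 = 3*9² + 16012 = 3*81 + 16012 = 243 + 16012 = 16255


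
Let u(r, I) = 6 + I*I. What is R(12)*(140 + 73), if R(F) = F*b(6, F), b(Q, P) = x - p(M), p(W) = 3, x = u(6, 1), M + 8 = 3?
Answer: 10224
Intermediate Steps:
M = -5 (M = -8 + 3 = -5)
u(r, I) = 6 + I²
x = 7 (x = 6 + 1² = 6 + 1 = 7)
b(Q, P) = 4 (b(Q, P) = 7 - 1*3 = 7 - 3 = 4)
R(F) = 4*F (R(F) = F*4 = 4*F)
R(12)*(140 + 73) = (4*12)*(140 + 73) = 48*213 = 10224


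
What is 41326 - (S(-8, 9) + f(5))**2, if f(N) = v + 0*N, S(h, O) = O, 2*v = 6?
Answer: 41182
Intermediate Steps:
v = 3 (v = (1/2)*6 = 3)
f(N) = 3 (f(N) = 3 + 0*N = 3 + 0 = 3)
41326 - (S(-8, 9) + f(5))**2 = 41326 - (9 + 3)**2 = 41326 - 1*12**2 = 41326 - 1*144 = 41326 - 144 = 41182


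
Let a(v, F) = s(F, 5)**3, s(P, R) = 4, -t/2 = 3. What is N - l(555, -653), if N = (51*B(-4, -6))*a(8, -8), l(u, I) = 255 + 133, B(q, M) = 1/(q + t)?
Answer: -3572/5 ≈ -714.40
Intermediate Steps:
t = -6 (t = -2*3 = -6)
B(q, M) = 1/(-6 + q) (B(q, M) = 1/(q - 6) = 1/(-6 + q))
a(v, F) = 64 (a(v, F) = 4**3 = 64)
l(u, I) = 388
N = -1632/5 (N = (51/(-6 - 4))*64 = (51/(-10))*64 = (51*(-1/10))*64 = -51/10*64 = -1632/5 ≈ -326.40)
N - l(555, -653) = -1632/5 - 1*388 = -1632/5 - 388 = -3572/5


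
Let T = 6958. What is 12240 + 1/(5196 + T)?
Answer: 148764961/12154 ≈ 12240.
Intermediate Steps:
12240 + 1/(5196 + T) = 12240 + 1/(5196 + 6958) = 12240 + 1/12154 = 148764961/12154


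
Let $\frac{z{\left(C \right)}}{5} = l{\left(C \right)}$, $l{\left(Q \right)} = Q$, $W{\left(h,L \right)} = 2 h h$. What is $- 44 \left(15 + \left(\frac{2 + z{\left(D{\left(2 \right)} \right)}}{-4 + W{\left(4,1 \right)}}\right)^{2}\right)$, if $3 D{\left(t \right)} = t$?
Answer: $- \frac{291764}{441} \approx -661.6$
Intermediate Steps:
$W{\left(h,L \right)} = 2 h^{2}$
$D{\left(t \right)} = \frac{t}{3}$
$z{\left(C \right)} = 5 C$
$- 44 \left(15 + \left(\frac{2 + z{\left(D{\left(2 \right)} \right)}}{-4 + W{\left(4,1 \right)}}\right)^{2}\right) = - 44 \left(15 + \left(\frac{2 + 5 \cdot \frac{1}{3} \cdot 2}{-4 + 2 \cdot 4^{2}}\right)^{2}\right) = - 44 \left(15 + \left(\frac{2 + 5 \cdot \frac{2}{3}}{-4 + 2 \cdot 16}\right)^{2}\right) = - 44 \left(15 + \left(\frac{2 + \frac{10}{3}}{-4 + 32}\right)^{2}\right) = - 44 \left(15 + \left(\frac{16}{3 \cdot 28}\right)^{2}\right) = - 44 \left(15 + \left(\frac{16}{3} \cdot \frac{1}{28}\right)^{2}\right) = - 44 \left(15 + \left(\frac{4}{21}\right)^{2}\right) = - 44 \left(15 + \frac{16}{441}\right) = \left(-44\right) \frac{6631}{441} = - \frac{291764}{441}$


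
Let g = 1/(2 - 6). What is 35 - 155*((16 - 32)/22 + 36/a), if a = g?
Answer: 247145/11 ≈ 22468.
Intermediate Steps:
g = -¼ (g = 1/(-4) = -¼ ≈ -0.25000)
a = -¼ ≈ -0.25000
35 - 155*((16 - 32)/22 + 36/a) = 35 - 155*((16 - 32)/22 + 36/(-¼)) = 35 - 155*(-16*1/22 + 36*(-4)) = 35 - 155*(-8/11 - 144) = 35 - 155*(-1592/11) = 35 + 246760/11 = 247145/11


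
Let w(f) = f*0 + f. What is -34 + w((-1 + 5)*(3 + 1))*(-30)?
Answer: -514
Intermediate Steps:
w(f) = f (w(f) = 0 + f = f)
-34 + w((-1 + 5)*(3 + 1))*(-30) = -34 + ((-1 + 5)*(3 + 1))*(-30) = -34 + (4*4)*(-30) = -34 + 16*(-30) = -34 - 480 = -514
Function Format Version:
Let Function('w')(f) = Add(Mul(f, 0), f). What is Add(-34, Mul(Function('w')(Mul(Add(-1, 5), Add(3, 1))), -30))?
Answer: -514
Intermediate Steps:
Function('w')(f) = f (Function('w')(f) = Add(0, f) = f)
Add(-34, Mul(Function('w')(Mul(Add(-1, 5), Add(3, 1))), -30)) = Add(-34, Mul(Mul(Add(-1, 5), Add(3, 1)), -30)) = Add(-34, Mul(Mul(4, 4), -30)) = Add(-34, Mul(16, -30)) = Add(-34, -480) = -514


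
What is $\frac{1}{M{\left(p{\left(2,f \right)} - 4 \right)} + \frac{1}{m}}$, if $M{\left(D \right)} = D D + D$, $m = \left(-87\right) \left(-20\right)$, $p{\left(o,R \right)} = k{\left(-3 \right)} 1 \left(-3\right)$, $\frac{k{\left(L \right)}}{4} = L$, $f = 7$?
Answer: $\frac{1740}{1837441} \approx 0.00094697$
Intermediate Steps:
$k{\left(L \right)} = 4 L$
$p{\left(o,R \right)} = 36$ ($p{\left(o,R \right)} = 4 \left(-3\right) 1 \left(-3\right) = \left(-12\right) 1 \left(-3\right) = \left(-12\right) \left(-3\right) = 36$)
$m = 1740$
$M{\left(D \right)} = D + D^{2}$ ($M{\left(D \right)} = D^{2} + D = D + D^{2}$)
$\frac{1}{M{\left(p{\left(2,f \right)} - 4 \right)} + \frac{1}{m}} = \frac{1}{\left(36 - 4\right) \left(1 + \left(36 - 4\right)\right) + \frac{1}{1740}} = \frac{1}{32 \left(1 + 32\right) + \frac{1}{1740}} = \frac{1}{32 \cdot 33 + \frac{1}{1740}} = \frac{1}{1056 + \frac{1}{1740}} = \frac{1}{\frac{1837441}{1740}} = \frac{1740}{1837441}$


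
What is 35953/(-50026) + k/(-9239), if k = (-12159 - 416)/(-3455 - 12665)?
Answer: -535520572099/745050624968 ≈ -0.71877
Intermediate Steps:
k = 2515/3224 (k = -12575/(-16120) = -12575*(-1/16120) = 2515/3224 ≈ 0.78009)
35953/(-50026) + k/(-9239) = 35953/(-50026) + (2515/3224)/(-9239) = 35953*(-1/50026) + (2515/3224)*(-1/9239) = -35953/50026 - 2515/29786536 = -535520572099/745050624968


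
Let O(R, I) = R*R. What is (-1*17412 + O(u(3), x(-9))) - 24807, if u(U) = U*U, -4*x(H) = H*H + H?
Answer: -42138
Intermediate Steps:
x(H) = -H/4 - H²/4 (x(H) = -(H*H + H)/4 = -(H² + H)/4 = -(H + H²)/4 = -H/4 - H²/4)
u(U) = U²
O(R, I) = R²
(-1*17412 + O(u(3), x(-9))) - 24807 = (-1*17412 + (3²)²) - 24807 = (-17412 + 9²) - 24807 = (-17412 + 81) - 24807 = -17331 - 24807 = -42138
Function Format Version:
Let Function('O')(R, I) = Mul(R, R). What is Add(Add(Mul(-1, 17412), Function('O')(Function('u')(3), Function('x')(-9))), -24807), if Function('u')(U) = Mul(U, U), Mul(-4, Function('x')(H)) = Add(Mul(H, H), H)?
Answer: -42138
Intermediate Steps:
Function('x')(H) = Add(Mul(Rational(-1, 4), H), Mul(Rational(-1, 4), Pow(H, 2))) (Function('x')(H) = Mul(Rational(-1, 4), Add(Mul(H, H), H)) = Mul(Rational(-1, 4), Add(Pow(H, 2), H)) = Mul(Rational(-1, 4), Add(H, Pow(H, 2))) = Add(Mul(Rational(-1, 4), H), Mul(Rational(-1, 4), Pow(H, 2))))
Function('u')(U) = Pow(U, 2)
Function('O')(R, I) = Pow(R, 2)
Add(Add(Mul(-1, 17412), Function('O')(Function('u')(3), Function('x')(-9))), -24807) = Add(Add(Mul(-1, 17412), Pow(Pow(3, 2), 2)), -24807) = Add(Add(-17412, Pow(9, 2)), -24807) = Add(Add(-17412, 81), -24807) = Add(-17331, -24807) = -42138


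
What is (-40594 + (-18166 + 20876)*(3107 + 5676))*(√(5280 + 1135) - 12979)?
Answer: -308398379944 + 23761336*√6415 ≈ -3.0650e+11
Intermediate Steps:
(-40594 + (-18166 + 20876)*(3107 + 5676))*(√(5280 + 1135) - 12979) = (-40594 + 2710*8783)*(√6415 - 12979) = (-40594 + 23801930)*(-12979 + √6415) = 23761336*(-12979 + √6415) = -308398379944 + 23761336*√6415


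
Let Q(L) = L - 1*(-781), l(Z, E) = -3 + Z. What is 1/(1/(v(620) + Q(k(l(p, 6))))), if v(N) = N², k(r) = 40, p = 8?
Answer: 385221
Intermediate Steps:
Q(L) = 781 + L (Q(L) = L + 781 = 781 + L)
1/(1/(v(620) + Q(k(l(p, 6))))) = 1/(1/(620² + (781 + 40))) = 1/(1/(384400 + 821)) = 1/(1/385221) = 385221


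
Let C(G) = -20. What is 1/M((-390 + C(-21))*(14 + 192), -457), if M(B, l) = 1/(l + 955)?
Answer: 498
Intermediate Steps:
M(B, l) = 1/(955 + l)
1/M((-390 + C(-21))*(14 + 192), -457) = 1/(1/(955 - 457)) = 1/(1/498) = 498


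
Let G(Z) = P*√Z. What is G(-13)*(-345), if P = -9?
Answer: 3105*I*√13 ≈ 11195.0*I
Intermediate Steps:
G(Z) = -9*√Z
G(-13)*(-345) = -9*I*√13*(-345) = 3105*I*√13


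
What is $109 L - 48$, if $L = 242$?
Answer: $26330$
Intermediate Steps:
$109 L - 48 = 109 \cdot 242 - 48 = 26378 - 48 = 26330$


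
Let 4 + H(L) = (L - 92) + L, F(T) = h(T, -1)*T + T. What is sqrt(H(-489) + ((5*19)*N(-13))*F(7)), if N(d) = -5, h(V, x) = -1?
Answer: I*sqrt(1074) ≈ 32.772*I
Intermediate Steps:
F(T) = 0 (F(T) = -T + T = 0)
H(L) = -96 + 2*L (H(L) = -4 + ((L - 92) + L) = -4 + ((-92 + L) + L) = -4 + (-92 + 2*L) = -96 + 2*L)
sqrt(H(-489) + ((5*19)*N(-13))*F(7)) = sqrt((-96 + 2*(-489)) + ((5*19)*(-5))*0) = sqrt((-96 - 978) + (95*(-5))*0) = sqrt(-1074 - 475*0) = sqrt(-1074 + 0) = sqrt(-1074) = I*sqrt(1074)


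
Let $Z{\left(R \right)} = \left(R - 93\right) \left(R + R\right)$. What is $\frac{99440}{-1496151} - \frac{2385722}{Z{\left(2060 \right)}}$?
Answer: $- \frac{2187633046811}{6062433775020} \approx -0.36085$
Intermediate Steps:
$Z{\left(R \right)} = 2 R \left(-93 + R\right)$ ($Z{\left(R \right)} = \left(-93 + R\right) 2 R = 2 R \left(-93 + R\right)$)
$\frac{99440}{-1496151} - \frac{2385722}{Z{\left(2060 \right)}} = \frac{99440}{-1496151} - \frac{2385722}{2 \cdot 2060 \left(-93 + 2060\right)} = 99440 \left(- \frac{1}{1496151}\right) - \frac{2385722}{2 \cdot 2060 \cdot 1967} = - \frac{99440}{1496151} - \frac{2385722}{8104040} = - \frac{99440}{1496151} - \frac{1192861}{4052020} = - \frac{2187633046811}{6062433775020}$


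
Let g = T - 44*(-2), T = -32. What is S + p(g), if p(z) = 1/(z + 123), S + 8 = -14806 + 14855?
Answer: 7340/179 ≈ 41.006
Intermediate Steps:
S = 41 (S = -8 + (-14806 + 14855) = -8 + 49 = 41)
g = 56 (g = -32 - 44*(-2) = -32 - 1*(-88) = -32 + 88 = 56)
p(z) = 1/(123 + z)
S + p(g) = 41 + 1/(123 + 56) = 41 + 1/179 = 7340/179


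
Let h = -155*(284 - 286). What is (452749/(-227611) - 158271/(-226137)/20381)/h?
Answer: -347773004262162/54200189588397295 ≈ -0.0064165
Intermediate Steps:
h = 310 (h = -155*(-2) = 310)
(452749/(-227611) - 158271/(-226137)/20381)/h = (452749/(-227611) - 158271/(-226137)/20381)/310 = (452749*(-1/227611) - 158271*(-1/226137)*(1/20381))*(1/310) = (-452749/227611 + (52757/75379)*(1/20381))*(1/310) = (-452749/227611 + 52757/1536299399)*(1/310) = -695546008524324/349678642505789*1/310 = -347773004262162/54200189588397295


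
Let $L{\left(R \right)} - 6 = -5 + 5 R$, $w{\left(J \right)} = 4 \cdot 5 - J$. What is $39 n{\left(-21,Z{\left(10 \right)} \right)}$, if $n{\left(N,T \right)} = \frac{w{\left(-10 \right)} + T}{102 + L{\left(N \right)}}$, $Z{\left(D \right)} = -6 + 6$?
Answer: $-585$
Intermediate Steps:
$w{\left(J \right)} = 20 - J$
$L{\left(R \right)} = 1 + 5 R$ ($L{\left(R \right)} = 6 + \left(-5 + 5 R\right) = 1 + 5 R$)
$Z{\left(D \right)} = 0$
$n{\left(N,T \right)} = \frac{30 + T}{103 + 5 N}$ ($n{\left(N,T \right)} = \frac{\left(20 - -10\right) + T}{102 + \left(1 + 5 N\right)} = \frac{\left(20 + 10\right) + T}{103 + 5 N} = \frac{30 + T}{103 + 5 N}$)
$39 n{\left(-21,Z{\left(10 \right)} \right)} = 39 \frac{30 + 0}{103 + 5 \left(-21\right)} = 39 \frac{1}{103 - 105} \cdot 30 = 39 \frac{1}{-2} \cdot 30 = 39 \left(\left(- \frac{1}{2}\right) 30\right) = 39 \left(-15\right) = -585$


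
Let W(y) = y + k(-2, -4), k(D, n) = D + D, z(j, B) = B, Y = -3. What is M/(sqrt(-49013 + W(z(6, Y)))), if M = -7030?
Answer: 37*I*sqrt(12255)/129 ≈ 31.752*I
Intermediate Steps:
k(D, n) = 2*D
W(y) = -4 + y (W(y) = y + 2*(-2) = y - 4 = -4 + y)
M/(sqrt(-49013 + W(z(6, Y)))) = -7030/sqrt(-49013 + (-4 - 3)) = -7030/sqrt(-49013 - 7) = -7030*(-I*sqrt(12255)/24510) = -(-37)*I*sqrt(12255)/129 = 37*I*sqrt(12255)/129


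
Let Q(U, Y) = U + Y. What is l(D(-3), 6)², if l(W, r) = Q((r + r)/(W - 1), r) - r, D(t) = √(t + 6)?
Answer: 144/(1 - √3)² ≈ 268.71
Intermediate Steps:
D(t) = √(6 + t)
l(W, r) = 2*r/(-1 + W) (l(W, r) = ((r + r)/(W - 1) + r) - r = ((2*r)/(-1 + W) + r) - r = (2*r/(-1 + W) + r) - r = (r + 2*r/(-1 + W)) - r = 2*r/(-1 + W))
l(D(-3), 6)² = (2*6/(-1 + √(6 - 3)))² = (2*6/(-1 + √3))² = (12/(-1 + √3))² = 144/(-1 + √3)²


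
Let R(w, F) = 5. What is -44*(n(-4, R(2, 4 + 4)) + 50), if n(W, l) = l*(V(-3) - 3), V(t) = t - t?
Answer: -1540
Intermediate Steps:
V(t) = 0
n(W, l) = -3*l (n(W, l) = l*(0 - 3) = l*(-3) = -3*l)
-44*(n(-4, R(2, 4 + 4)) + 50) = -44*(-3*5 + 50) = -44*(-15 + 50) = -44*35 = -1540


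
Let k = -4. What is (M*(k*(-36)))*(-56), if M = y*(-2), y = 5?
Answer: 80640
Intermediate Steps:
M = -10 (M = 5*(-2) = -10)
(M*(k*(-36)))*(-56) = -(-40)*(-36)*(-56) = -10*144*(-56) = -1440*(-56) = 80640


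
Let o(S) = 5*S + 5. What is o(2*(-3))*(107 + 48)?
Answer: -3875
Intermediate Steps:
o(S) = 5 + 5*S
o(2*(-3))*(107 + 48) = (5 + 5*(2*(-3)))*(107 + 48) = (5 + 5*(-6))*155 = (5 - 30)*155 = -25*155 = -3875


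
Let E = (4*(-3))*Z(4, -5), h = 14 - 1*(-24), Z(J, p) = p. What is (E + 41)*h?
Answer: 3838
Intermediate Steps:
h = 38 (h = 14 + 24 = 38)
E = 60 (E = (4*(-3))*(-5) = -12*(-5) = 60)
(E + 41)*h = (60 + 41)*38 = 101*38 = 3838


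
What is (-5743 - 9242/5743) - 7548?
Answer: -76339455/5743 ≈ -13293.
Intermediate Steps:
(-5743 - 9242/5743) - 7548 = -32991291/5743 - 7548 = -76339455/5743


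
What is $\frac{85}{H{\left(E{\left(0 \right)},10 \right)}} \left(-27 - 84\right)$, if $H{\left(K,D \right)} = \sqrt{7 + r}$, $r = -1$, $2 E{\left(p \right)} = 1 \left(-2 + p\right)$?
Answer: $- \frac{3145 \sqrt{6}}{2} \approx -3851.8$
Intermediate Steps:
$E{\left(p \right)} = -1 + \frac{p}{2}$ ($E{\left(p \right)} = \frac{1 \left(-2 + p\right)}{2} = \frac{-2 + p}{2} = -1 + \frac{p}{2}$)
$H{\left(K,D \right)} = \sqrt{6}$ ($H{\left(K,D \right)} = \sqrt{7 - 1} = \sqrt{6}$)
$\frac{85}{H{\left(E{\left(0 \right)},10 \right)}} \left(-27 - 84\right) = \frac{85}{\sqrt{6}} \left(-27 - 84\right) = 85 \frac{\sqrt{6}}{6} \left(-111\right) = \frac{85 \sqrt{6}}{6} \left(-111\right) = - \frac{3145 \sqrt{6}}{2}$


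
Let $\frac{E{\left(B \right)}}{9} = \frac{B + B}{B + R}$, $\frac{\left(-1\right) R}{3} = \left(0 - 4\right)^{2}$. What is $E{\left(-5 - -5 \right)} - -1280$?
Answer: $1280$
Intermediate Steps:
$R = -48$ ($R = - 3 \left(0 - 4\right)^{2} = - 3 \left(-4\right)^{2} = \left(-3\right) 16 = -48$)
$E{\left(B \right)} = \frac{18 B}{-48 + B}$ ($E{\left(B \right)} = 9 \frac{B + B}{B - 48} = 9 \frac{2 B}{-48 + B} = \frac{18 B}{-48 + B}$)
$E{\left(-5 - -5 \right)} - -1280 = \frac{18 \left(-5 - -5\right)}{-48 - 0} - -1280 = \frac{18 \left(-5 + 5\right)}{-48 + \left(-5 + 5\right)} + 1280 = 18 \cdot 0 \frac{1}{-48 + 0} + 1280 = 18 \cdot 0 \frac{1}{-48} + 1280 = 18 \cdot 0 \left(- \frac{1}{48}\right) + 1280 = 0 + 1280 = 1280$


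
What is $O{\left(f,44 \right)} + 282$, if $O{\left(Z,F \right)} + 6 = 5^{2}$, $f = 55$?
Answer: $301$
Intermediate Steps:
$O{\left(Z,F \right)} = 19$ ($O{\left(Z,F \right)} = -6 + 5^{2} = -6 + 25 = 19$)
$O{\left(f,44 \right)} + 282 = 19 + 282 = 301$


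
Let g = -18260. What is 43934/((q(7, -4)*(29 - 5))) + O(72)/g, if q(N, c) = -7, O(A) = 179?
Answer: -50141557/191730 ≈ -261.52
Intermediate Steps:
43934/((q(7, -4)*(29 - 5))) + O(72)/g = 43934/((-7*(29 - 5))) + 179/(-18260) = 43934/((-7*24)) + 179*(-1/18260) = 43934/(-168) - 179/18260 = 43934*(-1/168) - 179/18260 = -21967/84 - 179/18260 = -50141557/191730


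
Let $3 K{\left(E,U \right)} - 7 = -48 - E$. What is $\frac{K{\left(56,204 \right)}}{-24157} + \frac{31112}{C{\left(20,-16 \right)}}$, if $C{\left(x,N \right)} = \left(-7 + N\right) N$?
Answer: $\frac{281844181}{3333666} \approx 84.545$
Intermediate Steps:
$K{\left(E,U \right)} = - \frac{41}{3} - \frac{E}{3}$ ($K{\left(E,U \right)} = \frac{7}{3} + \frac{-48 - E}{3} = \frac{7}{3} - \left(16 + \frac{E}{3}\right) = - \frac{41}{3} - \frac{E}{3}$)
$C{\left(x,N \right)} = N \left(-7 + N\right)$
$\frac{K{\left(56,204 \right)}}{-24157} + \frac{31112}{C{\left(20,-16 \right)}} = \frac{- \frac{41}{3} - \frac{56}{3}}{-24157} + \frac{31112}{\left(-16\right) \left(-7 - 16\right)} = \left(- \frac{41}{3} - \frac{56}{3}\right) \left(- \frac{1}{24157}\right) + \frac{31112}{\left(-16\right) \left(-23\right)} = \left(- \frac{97}{3}\right) \left(- \frac{1}{24157}\right) + \frac{31112}{368} = \frac{97}{72471} + 31112 \cdot \frac{1}{368} = \frac{97}{72471} + \frac{3889}{46} = \frac{281844181}{3333666}$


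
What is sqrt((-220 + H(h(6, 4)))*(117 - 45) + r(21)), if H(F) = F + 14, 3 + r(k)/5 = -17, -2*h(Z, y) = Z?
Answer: 2*I*sqrt(3787) ≈ 123.08*I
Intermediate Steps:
h(Z, y) = -Z/2
r(k) = -100 (r(k) = -15 + 5*(-17) = -15 - 85 = -100)
H(F) = 14 + F
sqrt((-220 + H(h(6, 4)))*(117 - 45) + r(21)) = sqrt((-220 + (14 - 1/2*6))*(117 - 45) - 100) = sqrt((-220 + (14 - 3))*72 - 100) = sqrt((-220 + 11)*72 - 100) = sqrt(-209*72 - 100) = sqrt(-15048 - 100) = sqrt(-15148) = 2*I*sqrt(3787)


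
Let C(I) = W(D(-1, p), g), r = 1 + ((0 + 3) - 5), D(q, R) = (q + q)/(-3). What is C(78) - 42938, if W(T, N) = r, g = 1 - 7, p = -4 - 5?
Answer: -42939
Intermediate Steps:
p = -9
D(q, R) = -2*q/3 (D(q, R) = (2*q)*(-⅓) = -2*q/3)
r = -1 (r = 1 + (3 - 5) = 1 - 2 = -1)
g = -6
W(T, N) = -1
C(I) = -1
C(78) - 42938 = -1 - 42938 = -42939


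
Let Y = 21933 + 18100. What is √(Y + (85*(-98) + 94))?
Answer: 3*√3533 ≈ 178.32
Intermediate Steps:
Y = 40033
√(Y + (85*(-98) + 94)) = √(40033 + (85*(-98) + 94)) = √(40033 + (-8330 + 94)) = √(40033 - 8236) = √31797 = 3*√3533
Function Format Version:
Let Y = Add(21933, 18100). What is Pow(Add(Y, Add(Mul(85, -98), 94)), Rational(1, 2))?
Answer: Mul(3, Pow(3533, Rational(1, 2))) ≈ 178.32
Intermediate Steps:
Y = 40033
Pow(Add(Y, Add(Mul(85, -98), 94)), Rational(1, 2)) = Pow(Add(40033, Add(Mul(85, -98), 94)), Rational(1, 2)) = Pow(Add(40033, Add(-8330, 94)), Rational(1, 2)) = Pow(Add(40033, -8236), Rational(1, 2)) = Pow(31797, Rational(1, 2)) = Mul(3, Pow(3533, Rational(1, 2)))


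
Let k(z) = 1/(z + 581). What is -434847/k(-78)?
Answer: -218728041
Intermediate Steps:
k(z) = 1/(581 + z)
-434847/k(-78) = -434847/(1/(581 - 78)) = -434847/(1/503) = -434847/1/503 = -434847*503 = -218728041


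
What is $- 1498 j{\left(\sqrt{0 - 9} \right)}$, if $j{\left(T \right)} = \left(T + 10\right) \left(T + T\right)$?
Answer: $26964 - 89880 i \approx 26964.0 - 89880.0 i$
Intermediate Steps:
$j{\left(T \right)} = 2 T \left(10 + T\right)$ ($j{\left(T \right)} = \left(10 + T\right) 2 T = 2 T \left(10 + T\right)$)
$- 1498 j{\left(\sqrt{0 - 9} \right)} = - 1498 \cdot 2 \sqrt{0 - 9} \left(10 + \sqrt{0 - 9}\right) = - 1498 \cdot 2 \sqrt{-9} \left(10 + \sqrt{-9}\right) = - 1498 \cdot 2 \cdot 3 i \left(10 + 3 i\right) = - 1498 \cdot 6 i \left(10 + 3 i\right) = - 8988 i \left(10 + 3 i\right)$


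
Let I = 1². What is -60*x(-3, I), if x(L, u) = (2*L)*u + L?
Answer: 540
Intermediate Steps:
I = 1
x(L, u) = L + 2*L*u (x(L, u) = 2*L*u + L = L + 2*L*u)
-60*x(-3, I) = -(-180)*(1 + 2*1) = -(-180)*(1 + 2) = -(-180)*3 = -60*(-9) = 540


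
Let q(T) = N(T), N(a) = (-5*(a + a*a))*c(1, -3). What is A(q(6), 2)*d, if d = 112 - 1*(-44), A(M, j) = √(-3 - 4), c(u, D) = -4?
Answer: 156*I*√7 ≈ 412.74*I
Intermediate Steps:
N(a) = 20*a + 20*a² (N(a) = -5*(a + a*a)*(-4) = -5*(a + a²)*(-4) = (-5*a - 5*a²)*(-4) = 20*a + 20*a²)
q(T) = 20*T*(1 + T)
A(M, j) = I*√7 (A(M, j) = √(-7) = I*√7)
d = 156 (d = 112 + 44 = 156)
A(q(6), 2)*d = (I*√7)*156 = 156*I*√7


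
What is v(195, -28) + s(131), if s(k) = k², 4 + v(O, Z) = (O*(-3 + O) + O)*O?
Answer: 7355982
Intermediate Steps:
v(O, Z) = -4 + O*(O + O*(-3 + O)) (v(O, Z) = -4 + (O*(-3 + O) + O)*O = -4 + (O + O*(-3 + O))*O = -4 + O*(O + O*(-3 + O)))
v(195, -28) + s(131) = (-4 + 195³ - 2*195²) + 131² = (-4 + 7414875 - 2*38025) + 17161 = (-4 + 7414875 - 76050) + 17161 = 7338821 + 17161 = 7355982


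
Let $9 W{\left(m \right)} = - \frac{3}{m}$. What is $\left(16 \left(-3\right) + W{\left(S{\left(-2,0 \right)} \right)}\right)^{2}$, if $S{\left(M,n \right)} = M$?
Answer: $\frac{82369}{36} \approx 2288.0$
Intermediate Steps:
$W{\left(m \right)} = - \frac{1}{3 m}$ ($W{\left(m \right)} = \frac{\left(-3\right) \frac{1}{m}}{9} = - \frac{1}{3 m}$)
$\left(16 \left(-3\right) + W{\left(S{\left(-2,0 \right)} \right)}\right)^{2} = \left(16 \left(-3\right) - \frac{1}{3 \left(-2\right)}\right)^{2} = \left(-48 - - \frac{1}{6}\right)^{2} = \left(-48 + \frac{1}{6}\right)^{2} = \left(- \frac{287}{6}\right)^{2} = \frac{82369}{36}$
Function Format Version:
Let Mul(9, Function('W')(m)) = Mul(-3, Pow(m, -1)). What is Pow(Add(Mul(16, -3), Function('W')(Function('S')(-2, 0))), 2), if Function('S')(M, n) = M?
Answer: Rational(82369, 36) ≈ 2288.0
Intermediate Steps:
Function('W')(m) = Mul(Rational(-1, 3), Pow(m, -1)) (Function('W')(m) = Mul(Rational(1, 9), Mul(-3, Pow(m, -1))) = Mul(Rational(-1, 3), Pow(m, -1)))
Pow(Add(Mul(16, -3), Function('W')(Function('S')(-2, 0))), 2) = Pow(Add(Mul(16, -3), Mul(Rational(-1, 3), Pow(-2, -1))), 2) = Pow(Add(-48, Mul(Rational(-1, 3), Rational(-1, 2))), 2) = Pow(Add(-48, Rational(1, 6)), 2) = Pow(Rational(-287, 6), 2) = Rational(82369, 36)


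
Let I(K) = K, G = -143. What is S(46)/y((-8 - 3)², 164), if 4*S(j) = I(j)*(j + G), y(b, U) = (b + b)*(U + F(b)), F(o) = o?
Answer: -2231/137940 ≈ -0.016174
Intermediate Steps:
y(b, U) = 2*b*(U + b) (y(b, U) = (b + b)*(U + b) = (2*b)*(U + b) = 2*b*(U + b))
S(j) = j*(-143 + j)/4 (S(j) = (j*(j - 143))/4 = (j*(-143 + j))/4 = j*(-143 + j)/4)
S(46)/y((-8 - 3)², 164) = ((¼)*46*(-143 + 46))/((2*(-8 - 3)²*(164 + (-8 - 3)²))) = ((¼)*46*(-97))/((2*(-11)²*(164 + (-11)²))) = -2231*1/(242*(164 + 121))/2 = -2231/(2*(2*121*285)) = -2231/2/68970 = -2231/2*1/68970 = -2231/137940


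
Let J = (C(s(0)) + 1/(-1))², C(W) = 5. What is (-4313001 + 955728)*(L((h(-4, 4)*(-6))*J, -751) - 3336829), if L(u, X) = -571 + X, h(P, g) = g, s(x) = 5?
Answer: 11207084222223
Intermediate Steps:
J = 16 (J = (5 + 1/(-1))² = (5 - 1)² = 4² = 16)
(-4313001 + 955728)*(L((h(-4, 4)*(-6))*J, -751) - 3336829) = (-4313001 + 955728)*((-571 - 751) - 3336829) = -3357273*(-1322 - 3336829) = -3357273*(-3338151) = 11207084222223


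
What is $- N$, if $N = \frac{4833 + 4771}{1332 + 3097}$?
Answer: $- \frac{9604}{4429} \approx -2.1684$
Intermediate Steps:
$N = \frac{9604}{4429} \approx 2.1684$
$- N = \left(-1\right) \frac{9604}{4429} = - \frac{9604}{4429}$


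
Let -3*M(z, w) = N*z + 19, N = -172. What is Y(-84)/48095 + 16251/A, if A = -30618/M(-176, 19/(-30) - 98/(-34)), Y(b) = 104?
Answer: 2630578681079/490857570 ≈ 5359.1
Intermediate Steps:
M(z, w) = -19/3 + 172*z/3 (M(z, w) = -(-172*z + 19)/3 = -(19 - 172*z)/3 = -19/3 + 172*z/3)
A = 30618/10097 (A = -30618/(-19/3 + (172/3)*(-176)) = -30618/(-19/3 - 30272/3) = -30618/(-10097) = -30618*(-1/10097) = 30618/10097 ≈ 3.0324)
Y(-84)/48095 + 16251/A = 104/48095 + 16251/(30618/10097) = 104*(1/48095) + 16251*(10097/30618) = 104/48095 + 54695449/10206 = 2630578681079/490857570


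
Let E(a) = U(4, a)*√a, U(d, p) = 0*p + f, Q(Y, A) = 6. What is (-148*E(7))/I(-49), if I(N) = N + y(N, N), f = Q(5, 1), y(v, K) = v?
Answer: 444*√7/49 ≈ 23.974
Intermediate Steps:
f = 6
U(d, p) = 6 (U(d, p) = 0*p + 6 = 0 + 6 = 6)
I(N) = 2*N (I(N) = N + N = 2*N)
E(a) = 6*√a
(-148*E(7))/I(-49) = (-888*√7)/((2*(-49))) = -888*√7/(-98) = -888*√7*(-1/98) = 444*√7/49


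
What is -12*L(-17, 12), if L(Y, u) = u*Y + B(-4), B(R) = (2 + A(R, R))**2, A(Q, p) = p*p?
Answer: -1440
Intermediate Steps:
A(Q, p) = p**2
B(R) = (2 + R**2)**2
L(Y, u) = 324 + Y*u (L(Y, u) = u*Y + (2 + (-4)**2)**2 = Y*u + (2 + 16)**2 = Y*u + 18**2 = Y*u + 324 = 324 + Y*u)
-12*L(-17, 12) = -12*(324 - 17*12) = -12*(324 - 204) = -12*120 = -1440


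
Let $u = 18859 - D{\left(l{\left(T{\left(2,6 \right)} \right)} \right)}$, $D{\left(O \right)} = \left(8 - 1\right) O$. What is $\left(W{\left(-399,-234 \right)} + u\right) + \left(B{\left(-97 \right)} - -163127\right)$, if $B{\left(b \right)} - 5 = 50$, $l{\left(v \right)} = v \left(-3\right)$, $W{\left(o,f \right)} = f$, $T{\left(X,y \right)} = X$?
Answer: $181849$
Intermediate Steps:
$l{\left(v \right)} = - 3 v$
$D{\left(O \right)} = 7 O$
$B{\left(b \right)} = 55$ ($B{\left(b \right)} = 5 + 50 = 55$)
$u = 18901$ ($u = 18859 - 7 \left(\left(-3\right) 2\right) = 18859 - 7 \left(-6\right) = 18859 - -42 = 18859 + 42 = 18901$)
$\left(W{\left(-399,-234 \right)} + u\right) + \left(B{\left(-97 \right)} - -163127\right) = \left(-234 + 18901\right) + \left(55 - -163127\right) = 18667 + \left(55 + 163127\right) = 18667 + 163182 = 181849$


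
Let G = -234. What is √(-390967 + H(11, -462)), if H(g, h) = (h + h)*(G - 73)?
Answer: I*√107299 ≈ 327.57*I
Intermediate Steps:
H(g, h) = -614*h (H(g, h) = (h + h)*(-234 - 73) = (2*h)*(-307) = -614*h)
√(-390967 + H(11, -462)) = √(-390967 - 614*(-462)) = √(-390967 + 283668) = √(-107299) = I*√107299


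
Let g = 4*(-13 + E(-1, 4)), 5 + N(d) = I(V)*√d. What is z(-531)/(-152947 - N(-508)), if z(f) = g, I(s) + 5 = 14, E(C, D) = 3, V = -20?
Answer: 382355/1461956032 - 45*I*√127/1461956032 ≈ 0.00026154 - 3.4688e-7*I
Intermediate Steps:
I(s) = 9 (I(s) = -5 + 14 = 9)
N(d) = -5 + 9*√d
g = -40 (g = 4*(-13 + 3) = 4*(-10) = -40)
z(f) = -40
z(-531)/(-152947 - N(-508)) = -40/(-152947 - (-5 + 9*√(-508))) = -40/(-152947 - (-5 + 9*(2*I*√127))) = -40/(-152947 - (-5 + 18*I*√127)) = -40/(-152947 + (5 - 18*I*√127)) = -40/(-152942 - 18*I*√127)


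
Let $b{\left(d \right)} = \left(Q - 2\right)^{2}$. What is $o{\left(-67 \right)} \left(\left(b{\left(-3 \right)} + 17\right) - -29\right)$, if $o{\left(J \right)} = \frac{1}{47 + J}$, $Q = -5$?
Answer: $- \frac{19}{4} \approx -4.75$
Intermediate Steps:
$b{\left(d \right)} = 49$ ($b{\left(d \right)} = \left(-5 - 2\right)^{2} = \left(-7\right)^{2} = 49$)
$o{\left(-67 \right)} \left(\left(b{\left(-3 \right)} + 17\right) - -29\right) = \frac{\left(49 + 17\right) - -29}{47 - 67} = \frac{66 + 29}{-20} = \left(- \frac{1}{20}\right) 95 = - \frac{19}{4}$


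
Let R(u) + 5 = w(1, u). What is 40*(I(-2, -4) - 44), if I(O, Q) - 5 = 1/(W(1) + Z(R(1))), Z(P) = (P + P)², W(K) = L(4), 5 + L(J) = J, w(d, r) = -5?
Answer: -622400/399 ≈ -1559.9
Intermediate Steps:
R(u) = -10 (R(u) = -5 - 5 = -10)
L(J) = -5 + J
W(K) = -1 (W(K) = -5 + 4 = -1)
Z(P) = 4*P² (Z(P) = (2*P)² = 4*P²)
I(O, Q) = 1996/399 (I(O, Q) = 5 + 1/(-1 + 4*(-10)²) = 5 + 1/(-1 + 4*100) = 5 + 1/(-1 + 400) = 5 + 1/399 = 1996/399)
40*(I(-2, -4) - 44) = 40*(1996/399 - 44) = 40*(-15560/399) = -622400/399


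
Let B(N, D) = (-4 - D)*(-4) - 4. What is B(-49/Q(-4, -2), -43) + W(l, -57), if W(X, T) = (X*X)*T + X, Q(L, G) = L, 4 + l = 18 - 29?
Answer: -13000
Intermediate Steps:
l = -15 (l = -4 + (18 - 29) = -4 - 11 = -15)
W(X, T) = X + T*X² (W(X, T) = X²*T + X = T*X² + X = X + T*X²)
B(N, D) = 12 + 4*D (B(N, D) = (16 + 4*D) - 4 = 12 + 4*D)
B(-49/Q(-4, -2), -43) + W(l, -57) = (12 + 4*(-43)) - 15*(1 - 57*(-15)) = (12 - 172) - 15*(1 + 855) = -160 - 15*856 = -160 - 12840 = -13000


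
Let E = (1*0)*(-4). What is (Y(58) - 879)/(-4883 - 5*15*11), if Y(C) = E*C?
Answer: 879/5708 ≈ 0.15399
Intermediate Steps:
E = 0 (E = 0*(-4) = 0)
Y(C) = 0 (Y(C) = 0*C = 0)
(Y(58) - 879)/(-4883 - 5*15*11) = (0 - 879)/(-4883 - 5*15*11) = -879/(-4883 - 75*11) = -879/(-4883 - 825) = -879/(-5708) = -879*(-1/5708) = 879/5708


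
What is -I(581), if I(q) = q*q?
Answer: -337561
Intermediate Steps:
I(q) = q**2
-I(581) = -1*581**2 = -1*337561 = -337561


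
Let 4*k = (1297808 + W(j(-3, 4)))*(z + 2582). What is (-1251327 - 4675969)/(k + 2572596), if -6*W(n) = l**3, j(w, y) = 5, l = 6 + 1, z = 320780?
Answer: -71127552/1258960786057 ≈ -5.6497e-5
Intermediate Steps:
l = 7
W(n) = -343/6 (W(n) = -1/6*7**3 = -1/6*343 = -343/6)
k = 1258929914905/12 (k = ((1297808 - 343/6)*(320780 + 2582))/4 = ((7786505/6)*323362)/4 = (1/4)*(1258929914905/3) = 1258929914905/12 ≈ 1.0491e+11)
(-1251327 - 4675969)/(k + 2572596) = (-1251327 - 4675969)/(1258929914905/12 + 2572596) = -5927296/1258960786057/12 = -5927296*12/1258960786057 = -71127552/1258960786057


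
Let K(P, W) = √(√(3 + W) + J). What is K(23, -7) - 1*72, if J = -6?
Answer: -72 + √(-6 + 2*I) ≈ -71.597 + 2.4824*I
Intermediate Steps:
K(P, W) = √(-6 + √(3 + W)) (K(P, W) = √(√(3 + W) - 6) = √(-6 + √(3 + W)))
K(23, -7) - 1*72 = √(-6 + √(3 - 7)) - 1*72 = √(-6 + √(-4)) - 72 = √(-6 + 2*I) - 72 = -72 + √(-6 + 2*I)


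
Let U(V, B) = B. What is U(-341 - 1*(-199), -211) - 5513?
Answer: -5724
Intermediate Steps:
U(-341 - 1*(-199), -211) - 5513 = -211 - 5513 = -5724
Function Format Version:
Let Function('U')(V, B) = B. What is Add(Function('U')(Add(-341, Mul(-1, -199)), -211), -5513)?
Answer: -5724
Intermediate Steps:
Add(Function('U')(Add(-341, Mul(-1, -199)), -211), -5513) = Add(-211, -5513) = -5724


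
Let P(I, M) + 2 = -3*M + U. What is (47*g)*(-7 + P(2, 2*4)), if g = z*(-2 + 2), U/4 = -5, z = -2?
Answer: 0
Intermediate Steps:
U = -20 (U = 4*(-5) = -20)
g = 0 (g = -2*(-2 + 2) = -2*0 = 0)
P(I, M) = -22 - 3*M (P(I, M) = -2 + (-3*M - 20) = -2 + (-20 - 3*M) = -22 - 3*M)
(47*g)*(-7 + P(2, 2*4)) = (47*0)*(-7 + (-22 - 6*4)) = 0*(-7 + (-22 - 3*8)) = 0*(-7 + (-22 - 24)) = 0*(-7 - 46) = 0*(-53) = 0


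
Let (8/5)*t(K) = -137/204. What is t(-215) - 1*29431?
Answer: -48032077/1632 ≈ -29431.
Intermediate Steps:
t(K) = -685/1632 (t(K) = 5*(-137/204)/8 = 5*(-137*1/204)/8 = (5/8)*(-137/204) = -685/1632)
t(-215) - 1*29431 = -685/1632 - 1*29431 = -685/1632 - 29431 = -48032077/1632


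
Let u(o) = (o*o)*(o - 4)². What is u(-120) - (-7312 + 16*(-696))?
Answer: 221432848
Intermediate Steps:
u(o) = o²*(-4 + o)²
u(-120) - (-7312 + 16*(-696)) = (-120)²*(-4 - 120)² - (-7312 + 16*(-696)) = 14400*(-124)² - (-7312 - 11136) = 14400*15376 - 1*(-18448) = 221414400 + 18448 = 221432848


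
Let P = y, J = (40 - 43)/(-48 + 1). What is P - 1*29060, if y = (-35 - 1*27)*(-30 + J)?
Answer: -1278586/47 ≈ -27204.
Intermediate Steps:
J = 3/47 (J = -3/(-47) = -3*(-1/47) = 3/47 ≈ 0.063830)
y = 87234/47 (y = (-35 - 1*27)*(-30 + 3/47) = (-35 - 27)*(-1407/47) = -62*(-1407/47) = 87234/47 ≈ 1856.0)
P = 87234/47 ≈ 1856.0
P - 1*29060 = 87234/47 - 1*29060 = 87234/47 - 29060 = -1278586/47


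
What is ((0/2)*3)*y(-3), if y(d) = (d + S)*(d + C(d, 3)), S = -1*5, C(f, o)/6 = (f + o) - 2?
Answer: 0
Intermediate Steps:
C(f, o) = -12 + 6*f + 6*o (C(f, o) = 6*((f + o) - 2) = 6*(-2 + f + o) = -12 + 6*f + 6*o)
S = -5
y(d) = (-5 + d)*(6 + 7*d) (y(d) = (d - 5)*(d + (-12 + 6*d + 6*3)) = (-5 + d)*(d + (-12 + 6*d + 18)) = (-5 + d)*(d + (6 + 6*d)) = (-5 + d)*(6 + 7*d))
((0/2)*3)*y(-3) = ((0/2)*3)*(-30 - 29*(-3) + 7*(-3)**2) = ((0*(1/2))*3)*(-30 + 87 + 7*9) = (0*3)*(-30 + 87 + 63) = 0*120 = 0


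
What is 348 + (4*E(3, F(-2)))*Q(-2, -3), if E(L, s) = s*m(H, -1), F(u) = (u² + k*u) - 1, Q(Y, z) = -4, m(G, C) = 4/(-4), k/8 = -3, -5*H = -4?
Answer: 1164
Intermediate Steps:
H = ⅘ (H = -⅕*(-4) = ⅘ ≈ 0.80000)
k = -24 (k = 8*(-3) = -24)
m(G, C) = -1 (m(G, C) = 4*(-¼) = -1)
F(u) = -1 + u² - 24*u (F(u) = (u² - 24*u) - 1 = -1 + u² - 24*u)
E(L, s) = -s (E(L, s) = s*(-1) = -s)
348 + (4*E(3, F(-2)))*Q(-2, -3) = 348 + (4*(-(-1 + (-2)² - 24*(-2))))*(-4) = 348 + (4*(-(-1 + 4 + 48)))*(-4) = 348 + (4*(-1*51))*(-4) = 348 + (4*(-51))*(-4) = 348 - 204*(-4) = 348 + 816 = 1164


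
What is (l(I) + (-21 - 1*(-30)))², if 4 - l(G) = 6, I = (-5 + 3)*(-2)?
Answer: 49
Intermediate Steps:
I = 4 (I = -2*(-2) = 4)
l(G) = -2 (l(G) = 4 - 1*6 = 4 - 6 = -2)
(l(I) + (-21 - 1*(-30)))² = (-2 + (-21 - 1*(-30)))² = (-2 + (-21 + 30))² = (-2 + 9)² = 7² = 49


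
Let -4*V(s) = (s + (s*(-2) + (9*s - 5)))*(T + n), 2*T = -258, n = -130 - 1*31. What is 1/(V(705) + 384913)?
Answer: 2/1586901 ≈ 1.2603e-6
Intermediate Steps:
n = -161 (n = -130 - 31 = -161)
T = -129 (T = (½)*(-258) = -129)
V(s) = -725/2 + 580*s (V(s) = -(s + (s*(-2) + (9*s - 5)))*(-129 - 161)/4 = -(s + (-2*s + (-5 + 9*s)))*(-290)/4 = -(s + (-5 + 7*s))*(-290)/4 = -(-5 + 8*s)*(-290)/4 = -(1450 - 2320*s)/4 = -725/2 + 580*s)
1/(V(705) + 384913) = 1/((-725/2 + 580*705) + 384913) = 1/((-725/2 + 408900) + 384913) = 1/(817075/2 + 384913) = 1/(1586901/2) = 2/1586901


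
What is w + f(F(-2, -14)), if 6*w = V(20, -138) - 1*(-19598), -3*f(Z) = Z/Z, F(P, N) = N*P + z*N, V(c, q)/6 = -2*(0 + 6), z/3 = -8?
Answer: 3254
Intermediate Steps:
z = -24 (z = 3*(-8) = -24)
V(c, q) = -72 (V(c, q) = 6*(-2*(0 + 6)) = 6*(-2*6) = 6*(-12) = -72)
F(P, N) = -24*N + N*P (F(P, N) = N*P - 24*N = -24*N + N*P)
f(Z) = -⅓ (f(Z) = -Z/(3*Z) = -⅓*1 = -⅓)
w = 9763/3 (w = (-72 - 1*(-19598))/6 = (-72 + 19598)/6 = (⅙)*19526 = 9763/3 ≈ 3254.3)
w + f(F(-2, -14)) = 9763/3 - ⅓ = 3254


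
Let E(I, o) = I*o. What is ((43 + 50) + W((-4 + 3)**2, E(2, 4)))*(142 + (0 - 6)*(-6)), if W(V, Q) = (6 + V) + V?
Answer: 17978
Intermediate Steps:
W(V, Q) = 6 + 2*V
((43 + 50) + W((-4 + 3)**2, E(2, 4)))*(142 + (0 - 6)*(-6)) = ((43 + 50) + (6 + 2*(-4 + 3)**2))*(142 + (0 - 6)*(-6)) = (93 + (6 + 2*(-1)**2))*(142 - 6*(-6)) = (93 + (6 + 2*1))*(142 + 36) = (93 + (6 + 2))*178 = (93 + 8)*178 = 101*178 = 17978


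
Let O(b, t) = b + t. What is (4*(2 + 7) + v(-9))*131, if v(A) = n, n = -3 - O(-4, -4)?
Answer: 5371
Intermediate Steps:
n = 5 (n = -3 - (-4 - 4) = -3 - 1*(-8) = -3 + 8 = 5)
v(A) = 5
(4*(2 + 7) + v(-9))*131 = (4*(2 + 7) + 5)*131 = (4*9 + 5)*131 = (36 + 5)*131 = 41*131 = 5371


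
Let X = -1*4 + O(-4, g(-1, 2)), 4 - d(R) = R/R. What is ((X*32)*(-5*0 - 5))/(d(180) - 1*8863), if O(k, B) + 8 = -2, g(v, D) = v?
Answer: -112/443 ≈ -0.25282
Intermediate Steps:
d(R) = 3 (d(R) = 4 - R/R = 4 - 1*1 = 4 - 1 = 3)
O(k, B) = -10 (O(k, B) = -8 - 2 = -10)
X = -14 (X = -1*4 - 10 = -4 - 10 = -14)
((X*32)*(-5*0 - 5))/(d(180) - 1*8863) = ((-14*32)*(-5*0 - 5))/(3 - 1*8863) = (-448*(0 - 5))/(3 - 8863) = -448*(-5)/(-8860) = 2240*(-1/8860) = -112/443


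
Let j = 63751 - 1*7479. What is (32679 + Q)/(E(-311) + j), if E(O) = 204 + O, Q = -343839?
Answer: -62232/11233 ≈ -5.5401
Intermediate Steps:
j = 56272 (j = 63751 - 7479 = 56272)
(32679 + Q)/(E(-311) + j) = (32679 - 343839)/((204 - 311) + 56272) = -311160/(-107 + 56272) = -311160/56165 = -311160*1/56165 = -62232/11233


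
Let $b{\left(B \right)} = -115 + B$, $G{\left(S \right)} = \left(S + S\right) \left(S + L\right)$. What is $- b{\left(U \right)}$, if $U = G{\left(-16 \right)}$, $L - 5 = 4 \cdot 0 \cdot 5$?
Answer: $-237$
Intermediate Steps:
$L = 5$ ($L = 5 + 4 \cdot 0 \cdot 5 = 5 + 0 \cdot 5 = 5 + 0 = 5$)
$G{\left(S \right)} = 2 S \left(5 + S\right)$ ($G{\left(S \right)} = \left(S + S\right) \left(S + 5\right) = 2 S \left(5 + S\right)$)
$U = 352$ ($U = 2 \left(-16\right) \left(5 - 16\right) = 2 \left(-16\right) \left(-11\right) = 352$)
$- b{\left(U \right)} = - (-115 + 352) = \left(-1\right) 237 = -237$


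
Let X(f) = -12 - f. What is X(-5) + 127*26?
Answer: 3295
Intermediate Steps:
X(-5) + 127*26 = (-12 - 1*(-5)) + 127*26 = (-12 + 5) + 3302 = -7 + 3302 = 3295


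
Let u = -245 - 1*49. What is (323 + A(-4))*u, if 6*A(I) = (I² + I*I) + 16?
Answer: -97314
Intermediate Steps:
u = -294 (u = -245 - 49 = -294)
A(I) = 8/3 + I²/3 (A(I) = ((I² + I*I) + 16)/6 = ((I² + I²) + 16)/6 = (2*I² + 16)/6 = (16 + 2*I²)/6 = 8/3 + I²/3)
(323 + A(-4))*u = (323 + (8/3 + (⅓)*(-4)²))*(-294) = (323 + (8/3 + (⅓)*16))*(-294) = (323 + (8/3 + 16/3))*(-294) = (323 + 8)*(-294) = 331*(-294) = -97314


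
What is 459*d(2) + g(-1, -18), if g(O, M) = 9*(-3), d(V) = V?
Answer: 891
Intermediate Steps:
g(O, M) = -27
459*d(2) + g(-1, -18) = 459*2 - 27 = 918 - 27 = 891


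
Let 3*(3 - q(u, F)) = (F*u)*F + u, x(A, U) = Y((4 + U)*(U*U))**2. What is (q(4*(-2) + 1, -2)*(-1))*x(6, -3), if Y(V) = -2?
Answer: -176/3 ≈ -58.667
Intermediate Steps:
x(A, U) = 4 (x(A, U) = (-2)**2 = 4)
q(u, F) = 3 - u/3 - u*F**2/3 (q(u, F) = 3 - ((F*u)*F + u)/3 = 3 - (u*F**2 + u)/3 = 3 - (u + u*F**2)/3 = 3 + (-u/3 - u*F**2/3) = 3 - u/3 - u*F**2/3)
(q(4*(-2) + 1, -2)*(-1))*x(6, -3) = ((3 - (4*(-2) + 1)/3 - 1/3*(4*(-2) + 1)*(-2)**2)*(-1))*4 = ((3 - (-8 + 1)/3 - 1/3*(-8 + 1)*4)*(-1))*4 = ((3 - 1/3*(-7) - 1/3*(-7)*4)*(-1))*4 = ((3 + 7/3 + 28/3)*(-1))*4 = ((44/3)*(-1))*4 = -44/3*4 = -176/3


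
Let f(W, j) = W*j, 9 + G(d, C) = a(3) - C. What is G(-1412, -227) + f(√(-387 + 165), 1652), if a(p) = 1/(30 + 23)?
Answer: 11555/53 + 1652*I*√222 ≈ 218.02 + 24614.0*I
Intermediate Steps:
a(p) = 1/53
G(d, C) = -476/53 - C (G(d, C) = -9 + (1/53 - C) = -476/53 - C)
G(-1412, -227) + f(√(-387 + 165), 1652) = (-476/53 - 1*(-227)) + √(-387 + 165)*1652 = (-476/53 + 227) + √(-222)*1652 = 11555/53 + (I*√222)*1652 = 11555/53 + 1652*I*√222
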